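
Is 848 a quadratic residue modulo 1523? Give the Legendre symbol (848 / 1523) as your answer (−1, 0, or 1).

Pull out 2^4: since 1523 ≡ 3 (mod 8), (2/1523) = -1, so (2/1523)^4 = +1.
Reciprocity: 53 ≡ 1 and 1523 ≡ 3 (mod 4), so (53/1523) = +(1523/53).
Reduce top mod 53: now compute (39/53).
Reciprocity: 39 ≡ 3 and 53 ≡ 1 (mod 4), so (39/53) = +(53/39).
Reduce top mod 39: now compute (14/39).
Pull out 2: since 39 ≡ 7 (mod 8), (2/39) = +1.
Reciprocity: 7 ≡ 3 and 39 ≡ 3 (mod 4), so (7/39) = −(39/7).
Reduce top mod 7: now compute (4/7).
Pull out 2^2: since 7 ≡ 7 (mod 8), (2/7) = +1, so (2/7)^2 = +1.
Reached (1/7) = 1. Collecting the sign flips along the way, the symbol is -1.

-1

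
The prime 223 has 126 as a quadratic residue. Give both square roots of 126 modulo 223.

Since 223 ≡ 3 (mod 4), a square root of 126 is 126^((223+1)/4) = 126^56 mod 223.
Repeated squaring: 126^2≡43, 126^4≡65, 126^8≡211, 126^16≡144, 126^32≡220 (mod 223).
126^56 = 126^(32+16+8) ≡ 55 (mod 223).
Check: 55² = 3025 ≡ 126 (mod 223). The two roots are 55 and 168.

55, 168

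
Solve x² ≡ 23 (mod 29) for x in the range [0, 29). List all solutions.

29 ≡ 1 (mod 4), so we find a root by search.
Trying successive values, 9² = 81 ≡ 23 (mod 29). The other root is 29 − 9 = 20.

9, 20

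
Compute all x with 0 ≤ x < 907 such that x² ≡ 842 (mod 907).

237, 670

Since 907 ≡ 3 (mod 4), a square root of 842 is 842^((907+1)/4) = 842^227 mod 907.
Repeated squaring: 842^2≡597, 842^4≡865, 842^8≡857, 842^16≡686, 842^32≡770, 842^64≡629, 842^128≡189 (mod 907).
842^227 = 842^(128+64+32+2+1) ≡ 237 (mod 907).
Check: 237² = 56169 ≡ 842 (mod 907). The two roots are 237 and 670.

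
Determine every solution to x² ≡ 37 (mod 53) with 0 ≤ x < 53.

14, 39

53 ≡ 1 (mod 4), so we find a root by search.
Trying successive values, 14² = 196 ≡ 37 (mod 53). The other root is 53 − 14 = 39.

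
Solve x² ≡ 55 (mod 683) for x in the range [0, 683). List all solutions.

136, 547

Since 683 ≡ 3 (mod 4), a square root of 55 is 55^((683+1)/4) = 55^171 mod 683.
Repeated squaring: 55^2≡293, 55^4≡474, 55^8≡652, 55^16≡278, 55^32≡105, 55^64≡97, 55^128≡530 (mod 683).
55^171 = 55^(128+32+8+2+1) ≡ 136 (mod 683).
Check: 136² = 18496 ≡ 55 (mod 683). The two roots are 136 and 547.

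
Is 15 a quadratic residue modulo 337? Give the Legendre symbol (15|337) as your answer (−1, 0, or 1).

Euler's criterion: (15/337) ≡ 15^168 (mod 337).
15^2 ≡ 225 (mod 337)
15^4 ≡ 75 (mod 337)
15^8 ≡ 233 (mod 337)
15^16 ≡ 32 (mod 337)
15^32 ≡ 13 (mod 337)
15^64 ≡ 169 (mod 337)
15^128 ≡ 253 (mod 337)
15^168 = 15^(128+32+8) ≡ 336 (mod 337).
Result is 336 ≡ −1, so (15/337) = −1.

-1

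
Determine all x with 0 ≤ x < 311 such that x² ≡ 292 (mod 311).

Since 311 ≡ 3 (mod 4), a square root of 292 is 292^((311+1)/4) = 292^78 mod 311.
Repeated squaring: 292^2≡50, 292^4≡12, 292^8≡144, 292^16≡210, 292^32≡249, 292^64≡112 (mod 311).
292^78 = 292^(64+8+4+2) ≡ 35 (mod 311).
Check: 35² = 1225 ≡ 292 (mod 311). The two roots are 35 and 276.

35, 276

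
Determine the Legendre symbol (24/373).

Euler's criterion: (24/373) ≡ 24^186 (mod 373).
24^2 ≡ 203 (mod 373)
24^4 ≡ 179 (mod 373)
24^8 ≡ 336 (mod 373)
24^16 ≡ 250 (mod 373)
24^32 ≡ 209 (mod 373)
24^64 ≡ 40 (mod 373)
24^128 ≡ 108 (mod 373)
24^186 = 24^(128+32+16+8+2) ≡ 372 (mod 373).
Result is 372 ≡ −1, so (24/373) = −1.

-1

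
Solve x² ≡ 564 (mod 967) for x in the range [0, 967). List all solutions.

436, 531

Since 967 ≡ 3 (mod 4), a square root of 564 is 564^((967+1)/4) = 564^242 mod 967.
Repeated squaring: 564^2≡920, 564^4≡275, 564^8≡199, 564^16≡921, 564^32≡182, 564^64≡246, 564^128≡562 (mod 967).
564^242 = 564^(128+64+32+16+2) ≡ 531 (mod 967).
Check: 531² = 281961 ≡ 564 (mod 967). The two roots are 436 and 531.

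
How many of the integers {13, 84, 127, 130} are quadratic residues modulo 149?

(13/149) = -1 → non-residue.
(84/149) = -1 → non-residue.
(127/149) = +1 → QR.
(130/149) = +1 → QR.
Total quadratic residues among the 4: 2.

2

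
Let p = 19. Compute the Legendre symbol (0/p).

Top reduces to 0: gcd > 1, so the symbol is 0.

0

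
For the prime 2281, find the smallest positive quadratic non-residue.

7

(2/2281) = +1, so 2 is a residue.
(3/2281) = +1, so 3 is a residue.
(4/2281) = +1, so 4 is a residue.
(5/2281) = +1, so 5 is a residue.
(6/2281) = +1, so 6 is a residue.
(7/2281) = −1, so 7 is the smallest positive non-residue mod 2281.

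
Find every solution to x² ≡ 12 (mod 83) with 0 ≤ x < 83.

26, 57

Since 83 ≡ 3 (mod 4), a square root of 12 is 12^((83+1)/4) = 12^21 mod 83.
Repeated squaring: 12^2≡61, 12^4≡69, 12^8≡30, 12^16≡70 (mod 83).
12^21 = 12^(16+4+1) ≡ 26 (mod 83).
Check: 26² = 676 ≡ 12 (mod 83). The two roots are 26 and 57.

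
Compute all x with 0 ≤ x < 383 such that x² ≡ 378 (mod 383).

83, 300

Since 383 ≡ 3 (mod 4), a square root of 378 is 378^((383+1)/4) = 378^96 mod 383.
Repeated squaring: 378^2≡25, 378^4≡242, 378^8≡348, 378^16≡76, 378^32≡31, 378^64≡195 (mod 383).
378^96 = 378^(64+32) ≡ 300 (mod 383).
Check: 300² = 90000 ≡ 378 (mod 383). The two roots are 83 and 300.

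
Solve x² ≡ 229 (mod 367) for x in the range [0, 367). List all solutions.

87, 280

Since 367 ≡ 3 (mod 4), a square root of 229 is 229^((367+1)/4) = 229^92 mod 367.
Repeated squaring: 229^2≡327, 229^4≡132, 229^8≡175, 229^16≡164, 229^32≡105, 229^64≡15 (mod 367).
229^92 = 229^(64+16+8+4) ≡ 87 (mod 367).
Check: 87² = 7569 ≡ 229 (mod 367). The two roots are 87 and 280.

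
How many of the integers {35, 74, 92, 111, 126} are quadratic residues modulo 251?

3

(35/251) = +1 → QR.
(74/251) = +1 → QR.
(92/251) = +1 → QR.
(111/251) = -1 → non-residue.
(126/251) = -1 → non-residue.
Total quadratic residues among the 5: 3.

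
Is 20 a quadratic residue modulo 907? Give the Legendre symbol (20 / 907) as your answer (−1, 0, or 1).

-1

Euler's criterion: (20/907) ≡ 20^453 (mod 907).
20^2 ≡ 400 (mod 907)
20^4 ≡ 368 (mod 907)
20^8 ≡ 281 (mod 907)
20^16 ≡ 52 (mod 907)
20^32 ≡ 890 (mod 907)
20^64 ≡ 289 (mod 907)
20^128 ≡ 77 (mod 907)
20^256 ≡ 487 (mod 907)
20^453 = 20^(256+128+64+4+1) ≡ 906 (mod 907).
Result is 906 ≡ −1, so (20/907) = −1.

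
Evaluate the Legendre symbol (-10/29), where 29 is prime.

First reduce: -10 ≡ 19 (mod 29).
Reciprocity: 19 ≡ 3 and 29 ≡ 1 (mod 4), so (19/29) = +(29/19).
Reduce top mod 19: now compute (10/19).
Pull out 2: since 19 ≡ 3 (mod 8), (2/19) = -1.
Reciprocity: 5 ≡ 1 and 19 ≡ 3 (mod 4), so (5/19) = +(19/5).
Reduce top mod 5: now compute (4/5).
Pull out 2^2: since 5 ≡ 5 (mod 8), (2/5) = -1, so (2/5)^2 = +1.
Reached (1/5) = 1. Collecting the sign flips along the way, the symbol is -1.

-1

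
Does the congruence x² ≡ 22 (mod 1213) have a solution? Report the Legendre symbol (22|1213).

Pull out 2: since 1213 ≡ 5 (mod 8), (2/1213) = -1.
Reciprocity: 11 ≡ 3 and 1213 ≡ 1 (mod 4), so (11/1213) = +(1213/11).
Reduce top mod 11: now compute (3/11).
Reciprocity: 3 ≡ 3 and 11 ≡ 3 (mod 4), so (3/11) = −(11/3).
Reduce top mod 3: now compute (2/3).
Pull out 2: since 3 ≡ 3 (mod 8), (2/3) = -1.
Reached (1/3) = 1. Collecting the sign flips along the way, the symbol is -1.

-1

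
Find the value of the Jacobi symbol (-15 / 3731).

First reduce: -15 ≡ 3716 (mod 3731).
Pull out 2^2: since 3731 ≡ 3 (mod 8), (2/3731) = -1, so (2/3731)^2 = +1.
Reciprocity: 929 ≡ 1 and 3731 ≡ 3 (mod 4), so (929/3731) = +(3731/929).
Reduce top mod 929: now compute (15/929).
Reciprocity: 15 ≡ 3 and 929 ≡ 1 (mod 4), so (15/929) = +(929/15).
Reduce top mod 15: now compute (14/15).
Pull out 2: since 15 ≡ 7 (mod 8), (2/15) = +1.
Reciprocity: 7 ≡ 3 and 15 ≡ 3 (mod 4), so (7/15) = −(15/7).
Reduce top mod 7: now compute (1/7).
Reached (1/7) = 1. Collecting the sign flips along the way, the symbol is -1.

-1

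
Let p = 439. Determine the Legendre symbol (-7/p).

First reduce: -7 ≡ 432 (mod 439).
Pull out 2^4: since 439 ≡ 7 (mod 8), (2/439) = +1, so (2/439)^4 = +1.
Reciprocity: 27 ≡ 3 and 439 ≡ 3 (mod 4), so (27/439) = −(439/27).
Reduce top mod 27: now compute (7/27).
Reciprocity: 7 ≡ 3 and 27 ≡ 3 (mod 4), so (7/27) = −(27/7).
Reduce top mod 7: now compute (6/7).
Pull out 2: since 7 ≡ 7 (mod 8), (2/7) = +1.
Reciprocity: 3 ≡ 3 and 7 ≡ 3 (mod 4), so (3/7) = −(7/3).
Reduce top mod 3: now compute (1/3).
Reached (1/3) = 1. Collecting the sign flips along the way, the symbol is -1.

-1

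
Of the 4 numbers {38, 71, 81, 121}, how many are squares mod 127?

4

(38/127) = +1 → QR.
(71/127) = +1 → QR.
(81/127) = +1 → QR.
(121/127) = +1 → QR.
Total quadratic residues among the 4: 4.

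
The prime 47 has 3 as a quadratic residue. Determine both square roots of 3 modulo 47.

Since 47 ≡ 3 (mod 4), a square root of 3 is 3^((47+1)/4) = 3^12 mod 47.
Repeated squaring: 3^2≡9, 3^4≡34, 3^8≡28 (mod 47).
3^12 = 3^(8+4) ≡ 12 (mod 47).
Check: 12² = 144 ≡ 3 (mod 47). The two roots are 12 and 35.

12, 35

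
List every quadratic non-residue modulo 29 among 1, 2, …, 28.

Square k = 1,…,14 (k and 29−k give the same square):
1²=1, 2²=4, 3²=9, 4²=16, 5²=25, 6²≡7, 7²≡20, 8²≡6, 9²≡23, 10²≡13, 11²≡5, 12²≡28, 13²≡24, 14²≡22 (mod 29).
The residues are {1, 4, 5, 6, 7, 9, 13, 16, 20, 22, 23, 24, 25, 28}; the non-residues are the remaining 14 nonzero classes.

2 3 8 10 11 12 14 15 17 18 19 21 26 27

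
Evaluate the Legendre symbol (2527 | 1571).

First reduce: 2527 ≡ 956 (mod 1571).
Pull out 2^2: since 1571 ≡ 3 (mod 8), (2/1571) = -1, so (2/1571)^2 = +1.
Reciprocity: 239 ≡ 3 and 1571 ≡ 3 (mod 4), so (239/1571) = −(1571/239).
Reduce top mod 239: now compute (137/239).
Reciprocity: 137 ≡ 1 and 239 ≡ 3 (mod 4), so (137/239) = +(239/137).
Reduce top mod 137: now compute (102/137).
Pull out 2: since 137 ≡ 1 (mod 8), (2/137) = +1.
Reciprocity: 51 ≡ 3 and 137 ≡ 1 (mod 4), so (51/137) = +(137/51).
Reduce top mod 51: now compute (35/51).
Reciprocity: 35 ≡ 3 and 51 ≡ 3 (mod 4), so (35/51) = −(51/35).
Reduce top mod 35: now compute (16/35).
Pull out 2^4: since 35 ≡ 3 (mod 8), (2/35) = -1, so (2/35)^4 = +1.
Reached (1/35) = 1. Collecting the sign flips along the way, the symbol is +1.

1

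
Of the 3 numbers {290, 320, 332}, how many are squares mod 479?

(290/479) = -1 → non-residue.
(320/479) = +1 → QR.
(332/479) = -1 → non-residue.
Total quadratic residues among the 3: 1.

1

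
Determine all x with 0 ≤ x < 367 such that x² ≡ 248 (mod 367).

171, 196

Since 367 ≡ 3 (mod 4), a square root of 248 is 248^((367+1)/4) = 248^92 mod 367.
Repeated squaring: 248^2≡215, 248^4≡350, 248^8≡289, 248^16≡212, 248^32≡170, 248^64≡274 (mod 367).
248^92 = 248^(64+16+8+4) ≡ 196 (mod 367).
Check: 196² = 38416 ≡ 248 (mod 367). The two roots are 171 and 196.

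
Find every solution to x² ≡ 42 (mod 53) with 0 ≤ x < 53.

53 ≡ 1 (mod 4), so we find a root by search.
Trying successive values, 25² = 625 ≡ 42 (mod 53). The other root is 53 − 25 = 28.

25, 28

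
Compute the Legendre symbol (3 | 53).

Euler's criterion: (3/53) ≡ 3^26 (mod 53).
3^2 ≡ 9 (mod 53)
3^4 ≡ 28 (mod 53)
3^8 ≡ 42 (mod 53)
3^16 ≡ 15 (mod 53)
3^26 = 3^(16+8+2) ≡ 52 (mod 53).
Result is 52 ≡ −1, so (3/53) = −1.

-1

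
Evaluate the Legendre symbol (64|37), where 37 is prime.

First reduce: 64 ≡ 27 (mod 37).
Reciprocity: 27 ≡ 3 and 37 ≡ 1 (mod 4), so (27/37) = +(37/27).
Reduce top mod 27: now compute (10/27).
Pull out 2: since 27 ≡ 3 (mod 8), (2/27) = -1.
Reciprocity: 5 ≡ 1 and 27 ≡ 3 (mod 4), so (5/27) = +(27/5).
Reduce top mod 5: now compute (2/5).
Pull out 2: since 5 ≡ 5 (mod 8), (2/5) = -1.
Reached (1/5) = 1. Collecting the sign flips along the way, the symbol is +1.

1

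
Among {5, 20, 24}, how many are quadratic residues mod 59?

(5/59) = +1 → QR.
(20/59) = +1 → QR.
(24/59) = -1 → non-residue.
Total quadratic residues among the 3: 2.

2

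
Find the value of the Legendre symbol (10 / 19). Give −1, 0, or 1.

-1

Pull out 2: since 19 ≡ 3 (mod 8), (2/19) = -1.
Reciprocity: 5 ≡ 1 and 19 ≡ 3 (mod 4), so (5/19) = +(19/5).
Reduce top mod 5: now compute (4/5).
Pull out 2^2: since 5 ≡ 5 (mod 8), (2/5) = -1, so (2/5)^2 = +1.
Reached (1/5) = 1. Collecting the sign flips along the way, the symbol is -1.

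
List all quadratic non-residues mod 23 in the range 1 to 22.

Square k = 1,…,11 (k and 23−k give the same square):
1²=1, 2²=4, 3²=9, 4²=16, 5²≡2, 6²≡13, 7²≡3, 8²≡18, 9²≡12, 10²≡8, 11²≡6 (mod 23).
The residues are {1, 2, 3, 4, 6, 8, 9, 12, 13, 16, 18}; the non-residues are the remaining 11 nonzero classes.

5,7,10,11,14,15,17,19,20,21,22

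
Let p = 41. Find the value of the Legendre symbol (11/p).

Euler's criterion: (11/41) ≡ 11^20 (mod 41).
11^2 ≡ 39 (mod 41)
11^4 ≡ 4 (mod 41)
11^8 ≡ 16 (mod 41)
11^16 ≡ 10 (mod 41)
11^20 = 11^(16+4) ≡ 40 (mod 41).
Result is 40 ≡ −1, so (11/41) = −1.

-1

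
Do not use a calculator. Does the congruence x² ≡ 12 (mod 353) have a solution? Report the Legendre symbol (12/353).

Euler's criterion: (12/353) ≡ 12^176 (mod 353).
12^2 ≡ 144 (mod 353)
12^4 ≡ 262 (mod 353)
12^8 ≡ 162 (mod 353)
12^16 ≡ 122 (mod 353)
12^32 ≡ 58 (mod 353)
12^64 ≡ 187 (mod 353)
12^128 ≡ 22 (mod 353)
12^176 = 12^(128+32+16) ≡ 352 (mod 353).
Result is 352 ≡ −1, so (12/353) = −1.

-1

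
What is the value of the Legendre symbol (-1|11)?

First reduce: -1 ≡ 10 (mod 11).
Pull out 2: since 11 ≡ 3 (mod 8), (2/11) = -1.
Reciprocity: 5 ≡ 1 and 11 ≡ 3 (mod 4), so (5/11) = +(11/5).
Reduce top mod 5: now compute (1/5).
Reached (1/5) = 1. Collecting the sign flips along the way, the symbol is -1.

-1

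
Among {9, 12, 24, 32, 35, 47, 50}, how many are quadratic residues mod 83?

2

(9/83) = +1 → QR.
(12/83) = +1 → QR.
(24/83) = -1 → non-residue.
(32/83) = -1 → non-residue.
(35/83) = -1 → non-residue.
(47/83) = -1 → non-residue.
(50/83) = -1 → non-residue.
Total quadratic residues among the 7: 2.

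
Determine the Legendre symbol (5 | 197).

Reciprocity: 5 ≡ 1 and 197 ≡ 1 (mod 4), so (5/197) = +(197/5).
Reduce top mod 5: now compute (2/5).
Pull out 2: since 5 ≡ 5 (mod 8), (2/5) = -1.
Reached (1/5) = 1. Collecting the sign flips along the way, the symbol is -1.

-1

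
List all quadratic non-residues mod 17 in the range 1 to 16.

3, 5, 6, 7, 10, 11, 12, 14

Square k = 1,…,8 (k and 17−k give the same square):
1²=1, 2²=4, 3²=9, 4²=16, 5²≡8, 6²≡2, 7²≡15, 8²≡13 (mod 17).
The residues are {1, 2, 4, 8, 9, 13, 15, 16}; the non-residues are the remaining 8 nonzero classes.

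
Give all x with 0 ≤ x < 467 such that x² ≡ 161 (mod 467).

Since 467 ≡ 3 (mod 4), a square root of 161 is 161^((467+1)/4) = 161^117 mod 467.
Repeated squaring: 161^2≡236, 161^4≡123, 161^8≡185, 161^16≡134, 161^32≡210, 161^64≡202 (mod 467).
161^117 = 161^(64+32+16+4+1) ≡ 90 (mod 467).
Check: 90² = 8100 ≡ 161 (mod 467). The two roots are 90 and 377.

90, 377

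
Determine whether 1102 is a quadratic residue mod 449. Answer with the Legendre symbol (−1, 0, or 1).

First reduce: 1102 ≡ 204 (mod 449).
Pull out 2^2: since 449 ≡ 1 (mod 8), (2/449) = +1, so (2/449)^2 = +1.
Reciprocity: 51 ≡ 3 and 449 ≡ 1 (mod 4), so (51/449) = +(449/51).
Reduce top mod 51: now compute (41/51).
Reciprocity: 41 ≡ 1 and 51 ≡ 3 (mod 4), so (41/51) = +(51/41).
Reduce top mod 41: now compute (10/41).
Pull out 2: since 41 ≡ 1 (mod 8), (2/41) = +1.
Reciprocity: 5 ≡ 1 and 41 ≡ 1 (mod 4), so (5/41) = +(41/5).
Reduce top mod 5: now compute (1/5).
Reached (1/5) = 1. Collecting the sign flips along the way, the symbol is +1.

1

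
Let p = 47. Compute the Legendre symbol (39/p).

-1

Reciprocity: 39 ≡ 3 and 47 ≡ 3 (mod 4), so (39/47) = −(47/39).
Reduce top mod 39: now compute (8/39).
Pull out 2^3: since 39 ≡ 7 (mod 8), (2/39) = +1, so (2/39)^3 = +1.
Reached (1/39) = 1. Collecting the sign flips along the way, the symbol is -1.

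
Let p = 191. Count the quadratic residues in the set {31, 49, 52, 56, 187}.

2

(31/191) = -1 → non-residue.
(49/191) = +1 → QR.
(52/191) = +1 → QR.
(56/191) = -1 → non-residue.
(187/191) = -1 → non-residue.
Total quadratic residues among the 5: 2.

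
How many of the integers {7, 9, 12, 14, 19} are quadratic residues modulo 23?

2

(7/23) = -1 → non-residue.
(9/23) = +1 → QR.
(12/23) = +1 → QR.
(14/23) = -1 → non-residue.
(19/23) = -1 → non-residue.
Total quadratic residues among the 5: 2.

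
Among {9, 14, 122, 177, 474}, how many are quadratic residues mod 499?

4

(9/499) = +1 → QR.
(14/499) = +1 → QR.
(122/499) = +1 → QR.
(177/499) = +1 → QR.
(474/499) = -1 → non-residue.
Total quadratic residues among the 5: 4.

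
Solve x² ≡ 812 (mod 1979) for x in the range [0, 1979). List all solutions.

Since 1979 ≡ 3 (mod 4), a square root of 812 is 812^((1979+1)/4) = 812^495 mod 1979.
Repeated squaring: 812^2≡337, 812^4≡766, 812^8≡972, 812^16≡801, 812^32≡405, 812^64≡1747, 812^128≡391, 812^256≡498 (mod 1979).
812^495 = 812^(256+128+64+32+8+4+2+1) ≡ 684 (mod 1979).
Check: 684² = 467856 ≡ 812 (mod 1979). The two roots are 684 and 1295.

684, 1295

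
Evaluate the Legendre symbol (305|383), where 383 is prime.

1

Reciprocity: 305 ≡ 1 and 383 ≡ 3 (mod 4), so (305/383) = +(383/305).
Reduce top mod 305: now compute (78/305).
Pull out 2: since 305 ≡ 1 (mod 8), (2/305) = +1.
Reciprocity: 39 ≡ 3 and 305 ≡ 1 (mod 4), so (39/305) = +(305/39).
Reduce top mod 39: now compute (32/39).
Pull out 2^5: since 39 ≡ 7 (mod 8), (2/39) = +1, so (2/39)^5 = +1.
Reached (1/39) = 1. Collecting the sign flips along the way, the symbol is +1.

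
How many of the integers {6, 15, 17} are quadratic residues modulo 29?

(6/29) = +1 → QR.
(15/29) = -1 → non-residue.
(17/29) = -1 → non-residue.
Total quadratic residues among the 3: 1.

1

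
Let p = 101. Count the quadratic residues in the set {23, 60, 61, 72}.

1

(23/101) = +1 → QR.
(60/101) = -1 → non-residue.
(61/101) = -1 → non-residue.
(72/101) = -1 → non-residue.
Total quadratic residues among the 4: 1.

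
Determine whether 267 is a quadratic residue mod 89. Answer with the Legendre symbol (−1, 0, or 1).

First reduce: 267 ≡ 0 (mod 89).
Top reduces to 0: gcd > 1, so the symbol is 0.

0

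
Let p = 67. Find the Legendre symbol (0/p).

0

Top reduces to 0: gcd > 1, so the symbol is 0.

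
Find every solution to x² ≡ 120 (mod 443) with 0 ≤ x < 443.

125, 318

Since 443 ≡ 3 (mod 4), a square root of 120 is 120^((443+1)/4) = 120^111 mod 443.
Repeated squaring: 120^2≡224, 120^4≡117, 120^8≡399, 120^16≡164, 120^32≡316, 120^64≡181 (mod 443).
120^111 = 120^(64+32+8+4+2+1) ≡ 318 (mod 443).
Check: 318² = 101124 ≡ 120 (mod 443). The two roots are 125 and 318.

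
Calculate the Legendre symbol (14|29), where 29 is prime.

Euler's criterion: (14/29) ≡ 14^14 (mod 29).
14^2 ≡ 22 (mod 29)
14^4 ≡ 20 (mod 29)
14^8 ≡ 23 (mod 29)
14^14 = 14^(8+4+2) ≡ 28 (mod 29).
Result is 28 ≡ −1, so (14/29) = −1.

-1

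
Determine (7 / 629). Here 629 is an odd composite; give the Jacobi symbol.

-1

Reciprocity: 7 ≡ 3 and 629 ≡ 1 (mod 4), so (7/629) = +(629/7).
Reduce top mod 7: now compute (6/7).
Pull out 2: since 7 ≡ 7 (mod 8), (2/7) = +1.
Reciprocity: 3 ≡ 3 and 7 ≡ 3 (mod 4), so (3/7) = −(7/3).
Reduce top mod 3: now compute (1/3).
Reached (1/3) = 1. Collecting the sign flips along the way, the symbol is -1.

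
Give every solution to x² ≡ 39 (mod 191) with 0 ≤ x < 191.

82, 109

Since 191 ≡ 3 (mod 4), a square root of 39 is 39^((191+1)/4) = 39^48 mod 191.
Repeated squaring: 39^2≡184, 39^4≡49, 39^8≡109, 39^16≡39, 39^32≡184 (mod 191).
39^48 = 39^(32+16) ≡ 109 (mod 191).
Check: 109² = 11881 ≡ 39 (mod 191). The two roots are 82 and 109.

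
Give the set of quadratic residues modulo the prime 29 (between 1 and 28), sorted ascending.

Square k = 1,…,14 (k and 29−k give the same square):
1²=1, 2²=4, 3²=9, 4²=16, 5²=25, 6²≡7, 7²≡20, 8²≡6, 9²≡23, 10²≡13, 11²≡5, 12²≡28, 13²≡24, 14²≡22 (mod 29).
So the quadratic residues mod 29 are {1, 4, 5, 6, 7, 9, 13, 16, 20, 22, 23, 24, 25, 28}.

1, 4, 5, 6, 7, 9, 13, 16, 20, 22, 23, 24, 25, 28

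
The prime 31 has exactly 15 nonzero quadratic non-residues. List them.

Square k = 1,…,15 (k and 31−k give the same square):
1²=1, 2²=4, 3²=9, 4²=16, 5²=25, 6²≡5, 7²≡18, 8²≡2, 9²≡19, 10²≡7, 11²≡28, 12²≡20, 13²≡14, 14²≡10, 15²≡8 (mod 31).
The residues are {1, 2, 4, 5, 7, 8, 9, 10, 14, 16, 18, 19, 20, 25, 28}; the non-residues are the remaining 15 nonzero classes.

3 6 11 12 13 15 17 21 22 23 24 26 27 29 30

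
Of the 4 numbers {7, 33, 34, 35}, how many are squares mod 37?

(7/37) = +1 → QR.
(33/37) = +1 → QR.
(34/37) = +1 → QR.
(35/37) = -1 → non-residue.
Total quadratic residues among the 4: 3.

3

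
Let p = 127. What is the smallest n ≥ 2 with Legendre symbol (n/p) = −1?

(2/127) = +1, so 2 is a residue.
(3/127) = −1, so 3 is the smallest positive non-residue mod 127.

3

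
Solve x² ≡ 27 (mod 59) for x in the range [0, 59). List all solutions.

Since 59 ≡ 3 (mod 4), a square root of 27 is 27^((59+1)/4) = 27^15 mod 59.
Repeated squaring: 27^2≡21, 27^4≡28, 27^8≡17 (mod 59).
27^15 = 27^(8+4+2+1) ≡ 26 (mod 59).
Check: 26² = 676 ≡ 27 (mod 59). The two roots are 26 and 33.

26, 33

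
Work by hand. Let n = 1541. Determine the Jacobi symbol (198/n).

-1

Pull out 2: since 1541 ≡ 5 (mod 8), (2/1541) = -1.
Reciprocity: 99 ≡ 3 and 1541 ≡ 1 (mod 4), so (99/1541) = +(1541/99).
Reduce top mod 99: now compute (56/99).
Pull out 2^3: since 99 ≡ 3 (mod 8), (2/99) = -1, so (2/99)^3 = -1.
Reciprocity: 7 ≡ 3 and 99 ≡ 3 (mod 4), so (7/99) = −(99/7).
Reduce top mod 7: now compute (1/7).
Reached (1/7) = 1. Collecting the sign flips along the way, the symbol is -1.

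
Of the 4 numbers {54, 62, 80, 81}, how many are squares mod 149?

3

(54/149) = +1 → QR.
(62/149) = -1 → non-residue.
(80/149) = +1 → QR.
(81/149) = +1 → QR.
Total quadratic residues among the 4: 3.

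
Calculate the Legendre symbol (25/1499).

1

Reciprocity: 25 ≡ 1 and 1499 ≡ 3 (mod 4), so (25/1499) = +(1499/25).
Reduce top mod 25: now compute (24/25).
Pull out 2^3: since 25 ≡ 1 (mod 8), (2/25) = +1, so (2/25)^3 = +1.
Reciprocity: 3 ≡ 3 and 25 ≡ 1 (mod 4), so (3/25) = +(25/3).
Reduce top mod 3: now compute (1/3).
Reached (1/3) = 1. Collecting the sign flips along the way, the symbol is +1.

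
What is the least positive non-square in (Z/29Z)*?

(2/29) = −1, so 2 is the smallest positive non-residue mod 29.

2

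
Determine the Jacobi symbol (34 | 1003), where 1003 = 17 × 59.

0

Pull out 2: since 1003 ≡ 3 (mod 8), (2/1003) = -1.
Reciprocity: 17 ≡ 1 and 1003 ≡ 3 (mod 4), so (17/1003) = +(1003/17).
Reduce top mod 17: now compute (0/17).
Top reduces to 0: gcd > 1, so the symbol is 0.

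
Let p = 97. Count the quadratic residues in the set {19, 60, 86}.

1

(19/97) = -1 → non-residue.
(60/97) = -1 → non-residue.
(86/97) = +1 → QR.
Total quadratic residues among the 3: 1.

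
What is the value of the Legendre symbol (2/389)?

-1

Pull out 2: since 389 ≡ 5 (mod 8), (2/389) = -1.
Reached (1/389) = 1. Collecting the sign flips along the way, the symbol is -1.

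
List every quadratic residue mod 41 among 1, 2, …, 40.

1 2 4 5 8 9 10 16 18 20 21 23 25 31 32 33 36 37 39 40

Square k = 1,…,20 (k and 41−k give the same square):
1²=1, 2²=4, 3²=9, 4²=16, 5²=25, 6²=36, 7²≡8, 8²≡23, 9²≡40, 10²≡18, 11²≡39, 12²≡21, 13²≡5, 14²≡32, 15²≡20, 16²≡10, 17²≡2, 18²≡37, 19²≡33, 20²≡31 (mod 41).
So the quadratic residues mod 41 are {1, 2, 4, 5, 8, 9, 10, 16, 18, 20, 21, 23, 25, 31, 32, 33, 36, 37, 39, 40}.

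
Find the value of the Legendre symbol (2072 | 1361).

First reduce: 2072 ≡ 711 (mod 1361).
Reciprocity: 711 ≡ 3 and 1361 ≡ 1 (mod 4), so (711/1361) = +(1361/711).
Reduce top mod 711: now compute (650/711).
Pull out 2: since 711 ≡ 7 (mod 8), (2/711) = +1.
Reciprocity: 325 ≡ 1 and 711 ≡ 3 (mod 4), so (325/711) = +(711/325).
Reduce top mod 325: now compute (61/325).
Reciprocity: 61 ≡ 1 and 325 ≡ 1 (mod 4), so (61/325) = +(325/61).
Reduce top mod 61: now compute (20/61).
Pull out 2^2: since 61 ≡ 5 (mod 8), (2/61) = -1, so (2/61)^2 = +1.
Reciprocity: 5 ≡ 1 and 61 ≡ 1 (mod 4), so (5/61) = +(61/5).
Reduce top mod 5: now compute (1/5).
Reached (1/5) = 1. Collecting the sign flips along the way, the symbol is +1.

1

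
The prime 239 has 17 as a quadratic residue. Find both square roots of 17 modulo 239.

Since 239 ≡ 3 (mod 4), a square root of 17 is 17^((239+1)/4) = 17^60 mod 239.
Repeated squaring: 17^2≡50, 17^4≡110, 17^8≡150, 17^16≡34, 17^32≡200 (mod 239).
17^60 = 17^(32+16+8+4) ≡ 16 (mod 239).
Check: 16² = 256 ≡ 17 (mod 239). The two roots are 16 and 223.

16, 223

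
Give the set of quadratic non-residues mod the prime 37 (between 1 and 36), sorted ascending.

Square k = 1,…,18 (k and 37−k give the same square):
1²=1, 2²=4, 3²=9, 4²=16, 5²=25, 6²=36, 7²≡12, 8²≡27, 9²≡7, 10²≡26, 11²≡10, 12²≡33, 13²≡21, 14²≡11, 15²≡3, 16²≡34, 17²≡30, 18²≡28 (mod 37).
The residues are {1, 3, 4, 7, 9, 10, 11, 12, 16, 21, 25, 26, 27, 28, 30, 33, 34, 36}; the non-residues are the remaining 18 nonzero classes.

2, 5, 6, 8, 13, 14, 15, 17, 18, 19, 20, 22, 23, 24, 29, 31, 32, 35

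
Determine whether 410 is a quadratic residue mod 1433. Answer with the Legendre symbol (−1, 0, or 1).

-1

Pull out 2: since 1433 ≡ 1 (mod 8), (2/1433) = +1.
Reciprocity: 205 ≡ 1 and 1433 ≡ 1 (mod 4), so (205/1433) = +(1433/205).
Reduce top mod 205: now compute (203/205).
Reciprocity: 203 ≡ 3 and 205 ≡ 1 (mod 4), so (203/205) = +(205/203).
Reduce top mod 203: now compute (2/203).
Pull out 2: since 203 ≡ 3 (mod 8), (2/203) = -1.
Reached (1/203) = 1. Collecting the sign flips along the way, the symbol is -1.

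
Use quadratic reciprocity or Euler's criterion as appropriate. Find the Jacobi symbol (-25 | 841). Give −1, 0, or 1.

1

First reduce: -25 ≡ 816 (mod 841).
Pull out 2^4: since 841 ≡ 1 (mod 8), (2/841) = +1, so (2/841)^4 = +1.
Reciprocity: 51 ≡ 3 and 841 ≡ 1 (mod 4), so (51/841) = +(841/51).
Reduce top mod 51: now compute (25/51).
Reciprocity: 25 ≡ 1 and 51 ≡ 3 (mod 4), so (25/51) = +(51/25).
Reduce top mod 25: now compute (1/25).
Reached (1/25) = 1. Collecting the sign flips along the way, the symbol is +1.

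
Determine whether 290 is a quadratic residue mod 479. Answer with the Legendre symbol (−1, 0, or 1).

Pull out 2: since 479 ≡ 7 (mod 8), (2/479) = +1.
Reciprocity: 145 ≡ 1 and 479 ≡ 3 (mod 4), so (145/479) = +(479/145).
Reduce top mod 145: now compute (44/145).
Pull out 2^2: since 145 ≡ 1 (mod 8), (2/145) = +1, so (2/145)^2 = +1.
Reciprocity: 11 ≡ 3 and 145 ≡ 1 (mod 4), so (11/145) = +(145/11).
Reduce top mod 11: now compute (2/11).
Pull out 2: since 11 ≡ 3 (mod 8), (2/11) = -1.
Reached (1/11) = 1. Collecting the sign flips along the way, the symbol is -1.

-1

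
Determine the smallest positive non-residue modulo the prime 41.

3

(2/41) = +1, so 2 is a residue.
(3/41) = −1, so 3 is the smallest positive non-residue mod 41.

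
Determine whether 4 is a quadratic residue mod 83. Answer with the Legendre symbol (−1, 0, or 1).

Pull out 2^2: since 83 ≡ 3 (mod 8), (2/83) = -1, so (2/83)^2 = +1.
Reached (1/83) = 1. Collecting the sign flips along the way, the symbol is +1.

1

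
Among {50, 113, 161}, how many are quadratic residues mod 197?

1

(50/197) = -1 → non-residue.
(113/197) = -1 → non-residue.
(161/197) = +1 → QR.
Total quadratic residues among the 3: 1.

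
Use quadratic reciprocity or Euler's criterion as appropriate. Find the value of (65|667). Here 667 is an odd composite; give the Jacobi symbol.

Reciprocity: 65 ≡ 1 and 667 ≡ 3 (mod 4), so (65/667) = +(667/65).
Reduce top mod 65: now compute (17/65).
Reciprocity: 17 ≡ 1 and 65 ≡ 1 (mod 4), so (17/65) = +(65/17).
Reduce top mod 17: now compute (14/17).
Pull out 2: since 17 ≡ 1 (mod 8), (2/17) = +1.
Reciprocity: 7 ≡ 3 and 17 ≡ 1 (mod 4), so (7/17) = +(17/7).
Reduce top mod 7: now compute (3/7).
Reciprocity: 3 ≡ 3 and 7 ≡ 3 (mod 4), so (3/7) = −(7/3).
Reduce top mod 3: now compute (1/3).
Reached (1/3) = 1. Collecting the sign flips along the way, the symbol is -1.

-1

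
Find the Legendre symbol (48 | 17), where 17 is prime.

First reduce: 48 ≡ 14 (mod 17).
Pull out 2: since 17 ≡ 1 (mod 8), (2/17) = +1.
Reciprocity: 7 ≡ 3 and 17 ≡ 1 (mod 4), so (7/17) = +(17/7).
Reduce top mod 7: now compute (3/7).
Reciprocity: 3 ≡ 3 and 7 ≡ 3 (mod 4), so (3/7) = −(7/3).
Reduce top mod 3: now compute (1/3).
Reached (1/3) = 1. Collecting the sign flips along the way, the symbol is -1.

-1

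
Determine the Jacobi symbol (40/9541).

-1

Pull out 2^3: since 9541 ≡ 5 (mod 8), (2/9541) = -1, so (2/9541)^3 = -1.
Reciprocity: 5 ≡ 1 and 9541 ≡ 1 (mod 4), so (5/9541) = +(9541/5).
Reduce top mod 5: now compute (1/5).
Reached (1/5) = 1. Collecting the sign flips along the way, the symbol is -1.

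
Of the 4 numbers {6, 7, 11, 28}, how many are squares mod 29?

3

(6/29) = +1 → QR.
(7/29) = +1 → QR.
(11/29) = -1 → non-residue.
(28/29) = +1 → QR.
Total quadratic residues among the 4: 3.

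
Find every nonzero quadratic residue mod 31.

1 2 4 5 7 8 9 10 14 16 18 19 20 25 28

Square k = 1,…,15 (k and 31−k give the same square):
1²=1, 2²=4, 3²=9, 4²=16, 5²=25, 6²≡5, 7²≡18, 8²≡2, 9²≡19, 10²≡7, 11²≡28, 12²≡20, 13²≡14, 14²≡10, 15²≡8 (mod 31).
So the quadratic residues mod 31 are {1, 2, 4, 5, 7, 8, 9, 10, 14, 16, 18, 19, 20, 25, 28}.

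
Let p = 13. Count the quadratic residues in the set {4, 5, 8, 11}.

1

(4/13) = +1 → QR.
(5/13) = -1 → non-residue.
(8/13) = -1 → non-residue.
(11/13) = -1 → non-residue.
Total quadratic residues among the 4: 1.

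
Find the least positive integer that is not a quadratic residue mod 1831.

3

(2/1831) = +1, so 2 is a residue.
(3/1831) = −1, so 3 is the smallest positive non-residue mod 1831.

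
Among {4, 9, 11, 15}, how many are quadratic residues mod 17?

(4/17) = +1 → QR.
(9/17) = +1 → QR.
(11/17) = -1 → non-residue.
(15/17) = +1 → QR.
Total quadratic residues among the 4: 3.

3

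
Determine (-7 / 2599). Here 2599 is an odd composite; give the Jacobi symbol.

First reduce: -7 ≡ 2592 (mod 2599).
Pull out 2^5: since 2599 ≡ 7 (mod 8), (2/2599) = +1, so (2/2599)^5 = +1.
Reciprocity: 81 ≡ 1 and 2599 ≡ 3 (mod 4), so (81/2599) = +(2599/81).
Reduce top mod 81: now compute (7/81).
Reciprocity: 7 ≡ 3 and 81 ≡ 1 (mod 4), so (7/81) = +(81/7).
Reduce top mod 7: now compute (4/7).
Pull out 2^2: since 7 ≡ 7 (mod 8), (2/7) = +1, so (2/7)^2 = +1.
Reached (1/7) = 1. Collecting the sign flips along the way, the symbol is +1.

1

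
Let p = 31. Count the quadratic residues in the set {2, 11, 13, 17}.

(2/31) = +1 → QR.
(11/31) = -1 → non-residue.
(13/31) = -1 → non-residue.
(17/31) = -1 → non-residue.
Total quadratic residues among the 4: 1.

1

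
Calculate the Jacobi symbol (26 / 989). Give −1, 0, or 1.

Pull out 2: since 989 ≡ 5 (mod 8), (2/989) = -1.
Reciprocity: 13 ≡ 1 and 989 ≡ 1 (mod 4), so (13/989) = +(989/13).
Reduce top mod 13: now compute (1/13).
Reached (1/13) = 1. Collecting the sign flips along the way, the symbol is -1.

-1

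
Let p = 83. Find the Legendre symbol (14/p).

Pull out 2: since 83 ≡ 3 (mod 8), (2/83) = -1.
Reciprocity: 7 ≡ 3 and 83 ≡ 3 (mod 4), so (7/83) = −(83/7).
Reduce top mod 7: now compute (6/7).
Pull out 2: since 7 ≡ 7 (mod 8), (2/7) = +1.
Reciprocity: 3 ≡ 3 and 7 ≡ 3 (mod 4), so (3/7) = −(7/3).
Reduce top mod 3: now compute (1/3).
Reached (1/3) = 1. Collecting the sign flips along the way, the symbol is -1.

-1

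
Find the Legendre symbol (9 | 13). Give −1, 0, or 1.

Euler's criterion: (9/13) ≡ 9^6 (mod 13).
9^2 ≡ 3 (mod 13)
9^4 ≡ 9 (mod 13)
9^6 = 9^(4+2) ≡ 1 (mod 13).
Result is 1, so (9/13) = 1.

1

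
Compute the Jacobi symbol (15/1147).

Reciprocity: 15 ≡ 3 and 1147 ≡ 3 (mod 4), so (15/1147) = −(1147/15).
Reduce top mod 15: now compute (7/15).
Reciprocity: 7 ≡ 3 and 15 ≡ 3 (mod 4), so (7/15) = −(15/7).
Reduce top mod 7: now compute (1/7).
Reached (1/7) = 1. Collecting the sign flips along the way, the symbol is +1.

1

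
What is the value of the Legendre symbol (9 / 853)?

1

Reciprocity: 9 ≡ 1 and 853 ≡ 1 (mod 4), so (9/853) = +(853/9).
Reduce top mod 9: now compute (7/9).
Reciprocity: 7 ≡ 3 and 9 ≡ 1 (mod 4), so (7/9) = +(9/7).
Reduce top mod 7: now compute (2/7).
Pull out 2: since 7 ≡ 7 (mod 8), (2/7) = +1.
Reached (1/7) = 1. Collecting the sign flips along the way, the symbol is +1.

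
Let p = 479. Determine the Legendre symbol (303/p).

Euler's criterion: (303/479) ≡ 303^239 (mod 479).
303^2 ≡ 320 (mod 479)
303^4 ≡ 373 (mod 479)
303^8 ≡ 219 (mod 479)
303^16 ≡ 61 (mod 479)
303^32 ≡ 368 (mod 479)
303^64 ≡ 346 (mod 479)
303^128 ≡ 445 (mod 479)
303^239 = 303^(128+64+32+8+4+2+1) ≡ 478 (mod 479).
Result is 478 ≡ −1, so (303/479) = −1.

-1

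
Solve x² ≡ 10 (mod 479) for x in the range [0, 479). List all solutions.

197, 282

Since 479 ≡ 3 (mod 4), a square root of 10 is 10^((479+1)/4) = 10^120 mod 479.
Repeated squaring: 10^2≡100, 10^4≡420, 10^8≡128, 10^16≡98, 10^32≡24, 10^64≡97 (mod 479).
10^120 = 10^(64+32+16+8) ≡ 197 (mod 479).
Check: 197² = 38809 ≡ 10 (mod 479). The two roots are 197 and 282.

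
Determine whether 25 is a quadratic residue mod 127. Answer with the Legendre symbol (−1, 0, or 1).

1

Reciprocity: 25 ≡ 1 and 127 ≡ 3 (mod 4), so (25/127) = +(127/25).
Reduce top mod 25: now compute (2/25).
Pull out 2: since 25 ≡ 1 (mod 8), (2/25) = +1.
Reached (1/25) = 1. Collecting the sign flips along the way, the symbol is +1.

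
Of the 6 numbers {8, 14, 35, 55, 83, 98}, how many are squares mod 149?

1

(8/149) = -1 → non-residue.
(14/149) = -1 → non-residue.
(35/149) = +1 → QR.
(55/149) = -1 → non-residue.
(83/149) = -1 → non-residue.
(98/149) = -1 → non-residue.
Total quadratic residues among the 6: 1.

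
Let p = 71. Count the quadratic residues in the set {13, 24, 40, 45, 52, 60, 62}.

(13/71) = -1 → non-residue.
(24/71) = +1 → QR.
(40/71) = +1 → QR.
(45/71) = +1 → QR.
(52/71) = -1 → non-residue.
(60/71) = +1 → QR.
(62/71) = -1 → non-residue.
Total quadratic residues among the 7: 4.

4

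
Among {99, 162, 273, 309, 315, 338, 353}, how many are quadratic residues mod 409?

(99/409) = -1 → non-residue.
(162/409) = +1 → QR.
(273/409) = +1 → QR.
(309/409) = +1 → QR.
(315/409) = -1 → non-residue.
(338/409) = +1 → QR.
(353/409) = -1 → non-residue.
Total quadratic residues among the 7: 4.

4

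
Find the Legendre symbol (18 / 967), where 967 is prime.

Euler's criterion: (18/967) ≡ 18^483 (mod 967).
18^2 ≡ 324 (mod 967)
18^4 ≡ 540 (mod 967)
18^8 ≡ 533 (mod 967)
18^16 ≡ 758 (mod 967)
18^32 ≡ 166 (mod 967)
18^64 ≡ 480 (mod 967)
18^128 ≡ 254 (mod 967)
18^256 ≡ 694 (mod 967)
18^483 = 18^(256+128+64+32+2+1) ≡ 1 (mod 967).
Result is 1, so (18/967) = 1.

1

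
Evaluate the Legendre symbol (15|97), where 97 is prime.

-1

Reciprocity: 15 ≡ 3 and 97 ≡ 1 (mod 4), so (15/97) = +(97/15).
Reduce top mod 15: now compute (7/15).
Reciprocity: 7 ≡ 3 and 15 ≡ 3 (mod 4), so (7/15) = −(15/7).
Reduce top mod 7: now compute (1/7).
Reached (1/7) = 1. Collecting the sign flips along the way, the symbol is -1.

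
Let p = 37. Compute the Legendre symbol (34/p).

Euler's criterion: (34/37) ≡ 34^18 (mod 37).
34^2 ≡ 9 (mod 37)
34^4 ≡ 7 (mod 37)
34^8 ≡ 12 (mod 37)
34^16 ≡ 33 (mod 37)
34^18 = 34^(16+2) ≡ 1 (mod 37).
Result is 1, so (34/37) = 1.

1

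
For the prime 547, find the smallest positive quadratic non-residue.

(2/547) = −1, so 2 is the smallest positive non-residue mod 547.

2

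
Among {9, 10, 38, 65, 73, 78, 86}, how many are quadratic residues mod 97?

(9/97) = +1 → QR.
(10/97) = -1 → non-residue.
(38/97) = -1 → non-residue.
(65/97) = +1 → QR.
(73/97) = +1 → QR.
(78/97) = -1 → non-residue.
(86/97) = +1 → QR.
Total quadratic residues among the 7: 4.

4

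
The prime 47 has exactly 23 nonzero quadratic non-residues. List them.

5 10 11 13 15 19 20 22 23 26 29 30 31 33 35 38 39 40 41 43 44 45 46

Square k = 1,…,23 (k and 47−k give the same square):
1²=1, 2²=4, 3²=9, 4²=16, 5²=25, 6²=36, 7²≡2, 8²≡17, 9²≡34, 10²≡6, 11²≡27, 12²≡3, 13²≡28, 14²≡8, 15²≡37, 16²≡21, 17²≡7, 18²≡42, 19²≡32, 20²≡24, 21²≡18, 22²≡14, 23²≡12 (mod 47).
The residues are {1, 2, 3, 4, 6, 7, 8, 9, 12, 14, 16, 17, 18, 21, 24, 25, 27, 28, 32, 34, 36, 37, 42}; the non-residues are the remaining 23 nonzero classes.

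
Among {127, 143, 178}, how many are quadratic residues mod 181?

2

(127/181) = -1 → non-residue.
(143/181) = +1 → QR.
(178/181) = +1 → QR.
Total quadratic residues among the 3: 2.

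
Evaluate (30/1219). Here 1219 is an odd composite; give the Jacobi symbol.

Pull out 2: since 1219 ≡ 3 (mod 8), (2/1219) = -1.
Reciprocity: 15 ≡ 3 and 1219 ≡ 3 (mod 4), so (15/1219) = −(1219/15).
Reduce top mod 15: now compute (4/15).
Pull out 2^2: since 15 ≡ 7 (mod 8), (2/15) = +1, so (2/15)^2 = +1.
Reached (1/15) = 1. Collecting the sign flips along the way, the symbol is +1.

1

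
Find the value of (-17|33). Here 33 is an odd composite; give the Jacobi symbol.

1

First reduce: -17 ≡ 16 (mod 33).
Pull out 2^4: since 33 ≡ 1 (mod 8), (2/33) = +1, so (2/33)^4 = +1.
Reached (1/33) = 1. Collecting the sign flips along the way, the symbol is +1.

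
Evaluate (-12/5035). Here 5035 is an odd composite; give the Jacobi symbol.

1

First reduce: -12 ≡ 5023 (mod 5035).
Reciprocity: 5023 ≡ 3 and 5035 ≡ 3 (mod 4), so (5023/5035) = −(5035/5023).
Reduce top mod 5023: now compute (12/5023).
Pull out 2^2: since 5023 ≡ 7 (mod 8), (2/5023) = +1, so (2/5023)^2 = +1.
Reciprocity: 3 ≡ 3 and 5023 ≡ 3 (mod 4), so (3/5023) = −(5023/3).
Reduce top mod 3: now compute (1/3).
Reached (1/3) = 1. Collecting the sign flips along the way, the symbol is +1.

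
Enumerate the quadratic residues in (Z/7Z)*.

Square k = 1,…,3 (k and 7−k give the same square):
1²=1, 2²=4, 3²≡2 (mod 7).
So the quadratic residues mod 7 are {1, 2, 4}.

1 2 4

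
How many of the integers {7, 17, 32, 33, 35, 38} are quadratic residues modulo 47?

(7/47) = +1 → QR.
(17/47) = +1 → QR.
(32/47) = +1 → QR.
(33/47) = -1 → non-residue.
(35/47) = -1 → non-residue.
(38/47) = -1 → non-residue.
Total quadratic residues among the 6: 3.

3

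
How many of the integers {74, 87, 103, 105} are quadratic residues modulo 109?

(74/109) = +1 → QR.
(87/109) = +1 → QR.
(103/109) = -1 → non-residue.
(105/109) = +1 → QR.
Total quadratic residues among the 4: 3.

3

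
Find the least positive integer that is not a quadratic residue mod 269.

(2/269) = −1, so 2 is the smallest positive non-residue mod 269.

2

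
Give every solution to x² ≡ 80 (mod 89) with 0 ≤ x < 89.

89 ≡ 1 (mod 4), so we find a root by search.
Trying successive values, 13² = 169 ≡ 80 (mod 89). The other root is 89 − 13 = 76.

13, 76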